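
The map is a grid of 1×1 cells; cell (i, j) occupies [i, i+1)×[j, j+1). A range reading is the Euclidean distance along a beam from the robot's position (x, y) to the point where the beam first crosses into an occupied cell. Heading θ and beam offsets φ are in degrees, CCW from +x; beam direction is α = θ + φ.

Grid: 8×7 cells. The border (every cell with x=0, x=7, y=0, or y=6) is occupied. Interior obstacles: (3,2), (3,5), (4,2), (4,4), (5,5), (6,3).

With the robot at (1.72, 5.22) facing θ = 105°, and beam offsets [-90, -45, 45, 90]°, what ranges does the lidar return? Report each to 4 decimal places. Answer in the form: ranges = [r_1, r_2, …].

beam 1: φ=-90°, α=15°
  direction (0.9659, 0.2588); cell (1,5); t to first gridline: x 0.2899, y 3.0137 (then +1.0353 / +3.8637)
    (2,5) via x @ 0.2899
    (3,5) via x @ 1.3252  # hit
  → r_1 = 1.3252
beam 2: φ=-45°, α=60°
  direction (0.5000, 0.8660); cell (1,5); t to first gridline: x 0.5600, y 0.9007 (then +2.0000 / +1.1547)
    (2,5) via x @ 0.5600
    (2,6) via y @ 0.9007  # hit
  → r_2 = 0.9007
beam 3: φ=45°, α=150°
  direction (-0.8660, 0.5000); cell (1,5); t to first gridline: x 0.8314, y 1.5600 (then +1.1547 / +2.0000)
    (0,5) via x @ 0.8314  # hit
  → r_3 = 0.8314
beam 4: φ=90°, α=195°
  direction (-0.9659, -0.2588); cell (1,5); t to first gridline: x 0.7454, y 0.8500 (then +1.0353 / +3.8637)
    (0,5) via x @ 0.7454  # hit
  → r_4 = 0.7454

ranges = [1.3252, 0.9007, 0.8314, 0.7454]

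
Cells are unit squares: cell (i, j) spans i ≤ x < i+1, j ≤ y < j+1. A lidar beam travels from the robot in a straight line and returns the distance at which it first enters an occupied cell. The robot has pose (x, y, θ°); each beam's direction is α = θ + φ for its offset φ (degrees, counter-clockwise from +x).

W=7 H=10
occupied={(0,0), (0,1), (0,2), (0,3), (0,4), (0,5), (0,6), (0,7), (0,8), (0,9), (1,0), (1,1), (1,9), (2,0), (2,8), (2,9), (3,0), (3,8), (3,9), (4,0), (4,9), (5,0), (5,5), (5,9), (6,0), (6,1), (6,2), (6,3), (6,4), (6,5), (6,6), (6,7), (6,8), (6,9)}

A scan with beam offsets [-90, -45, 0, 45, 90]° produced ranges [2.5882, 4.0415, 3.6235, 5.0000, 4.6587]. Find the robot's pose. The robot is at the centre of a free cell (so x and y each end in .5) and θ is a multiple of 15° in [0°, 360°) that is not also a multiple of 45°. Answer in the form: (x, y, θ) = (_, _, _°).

(x, y, θ) = (4.5, 5.5, 195°)

Enumerate (i+0.5, j+0.5, θ) over the 36 free cells and 16 admissible headings. For each, cast all 5 beams and compare to the given ranges.
  (1.5, 4.5, 60°): beam 1 = 5.1962 ≠ 2.5882 ✗
  (3.5, 3.5, 285°): beam 2 = 2.8868 ≠ 4.0415 ✗
  (1.5, 3.5, 165°): beam 1 = 4.6587 ≠ 2.5882 ✗
  …
  (4.5, 5.5, 195°): r_1=2.5882, r_2=4.0415, r_3=3.6235, r_4=5.0000, r_5=4.6587 — all match ✓
Unique over the lattice → pose = (4.5, 5.5, 195°).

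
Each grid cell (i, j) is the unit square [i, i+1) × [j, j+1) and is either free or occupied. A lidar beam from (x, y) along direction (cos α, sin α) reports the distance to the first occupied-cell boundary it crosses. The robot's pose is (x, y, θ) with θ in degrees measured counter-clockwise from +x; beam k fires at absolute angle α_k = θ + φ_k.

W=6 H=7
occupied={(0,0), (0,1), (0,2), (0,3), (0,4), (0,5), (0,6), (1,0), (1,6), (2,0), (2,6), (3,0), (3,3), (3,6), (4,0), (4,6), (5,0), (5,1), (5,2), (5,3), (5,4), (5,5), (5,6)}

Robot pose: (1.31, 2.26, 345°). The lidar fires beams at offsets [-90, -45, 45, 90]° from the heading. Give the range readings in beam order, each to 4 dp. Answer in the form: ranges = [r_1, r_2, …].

ranges = [1.1977, 1.4549, 1.9514, 3.8719]

beam 1: φ=-90°, α=255°
  dir = (cos 255°, sin 255°) = (-0.2588, -0.9659); from cell (1,2)
  next x-line at t=1.1977, next y-line at t=0.2692; Δt_x=3.8637, Δt_y=1.0353
    y: enter (1,1) at t=0.2692
    x: enter (0,1) at t=1.1977 ← occupied
  → r_1 = 1.1977
beam 2: φ=-45°, α=300°
  dir = (cos 300°, sin 300°) = (0.5000, -0.8660); from cell (1,2)
  next x-line at t=1.3800, next y-line at t=0.3002; Δt_x=2.0000, Δt_y=1.1547
    y: enter (1,1) at t=0.3002
    x: enter (2,1) at t=1.3800
    y: enter (2,0) at t=1.4549 ← occupied
  → r_2 = 1.4549
beam 3: φ=45°, α=30°
  dir = (cos 30°, sin 30°) = (0.8660, 0.5000); from cell (1,2)
  next x-line at t=0.7967, next y-line at t=1.4800; Δt_x=1.1547, Δt_y=2.0000
    x: enter (2,2) at t=0.7967
    y: enter (2,3) at t=1.4800
    x: enter (3,3) at t=1.9514 ← occupied
  → r_3 = 1.9514
beam 4: φ=90°, α=75°
  dir = (cos 75°, sin 75°) = (0.2588, 0.9659); from cell (1,2)
  next x-line at t=2.6660, next y-line at t=0.7661; Δt_x=3.8637, Δt_y=1.0353
    y: enter (1,3) at t=0.7661
    y: enter (1,4) at t=1.8014
    x: enter (2,4) at t=2.6660
    y: enter (2,5) at t=2.8367
    y: enter (2,6) at t=3.8719 ← occupied
  → r_4 = 3.8719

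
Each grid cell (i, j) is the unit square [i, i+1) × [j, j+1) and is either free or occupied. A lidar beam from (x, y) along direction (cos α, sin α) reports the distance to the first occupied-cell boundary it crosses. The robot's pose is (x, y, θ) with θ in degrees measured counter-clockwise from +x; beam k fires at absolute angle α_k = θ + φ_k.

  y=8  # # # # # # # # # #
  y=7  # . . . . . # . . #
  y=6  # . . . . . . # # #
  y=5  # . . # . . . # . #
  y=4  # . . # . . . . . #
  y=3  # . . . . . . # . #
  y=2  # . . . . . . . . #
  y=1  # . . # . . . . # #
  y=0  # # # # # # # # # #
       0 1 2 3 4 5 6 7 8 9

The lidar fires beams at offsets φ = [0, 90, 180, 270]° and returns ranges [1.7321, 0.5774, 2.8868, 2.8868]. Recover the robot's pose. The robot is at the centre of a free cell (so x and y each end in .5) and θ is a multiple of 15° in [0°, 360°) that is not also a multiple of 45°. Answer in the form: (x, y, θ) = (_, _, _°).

(x, y, θ) = (6.5, 5.5, 300°)

Enumerate (i+0.5, j+0.5, θ) over the 47 free cells and 16 admissible headings. For each, cast all 4 beams and compare to the given ranges.
  (7.5, 4.5, 150°): beam 1 = 7.0000 ≠ 1.7321 ✗
  (3.5, 7.5, 345°): beam 1 = 3.6235 ≠ 1.7321 ✗
  (8.5, 3.5, 210°): beam 1 = 0.5774 ≠ 1.7321 ✗
  (4.5, 7.5, 105°): beam 1 = 0.5176 ≠ 1.7321 ✗
  …
  (6.5, 5.5, 300°): r_1=1.7321, r_2=0.5774, r_3=2.8868, r_4=2.8868 — all match ✓
Unique over the lattice → pose = (6.5, 5.5, 300°).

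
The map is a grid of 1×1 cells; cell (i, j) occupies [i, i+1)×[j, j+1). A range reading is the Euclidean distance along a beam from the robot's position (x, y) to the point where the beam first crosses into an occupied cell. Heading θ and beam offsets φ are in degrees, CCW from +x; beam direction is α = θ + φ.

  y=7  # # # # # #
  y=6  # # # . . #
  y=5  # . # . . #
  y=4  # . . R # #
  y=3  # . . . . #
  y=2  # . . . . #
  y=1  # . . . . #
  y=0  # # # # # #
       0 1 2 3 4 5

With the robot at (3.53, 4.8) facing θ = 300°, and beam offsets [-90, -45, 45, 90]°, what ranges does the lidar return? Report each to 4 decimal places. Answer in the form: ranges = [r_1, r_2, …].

ranges = [2.9214, 3.9340, 0.4866, 1.6974]

beam 1: φ=-90°, α=210°
  d=(-0.8660,-0.5000)  start (3,4)  tX=0.6120 tY=1.6000  stride 1/|dx|=1.1547 1/|dy|=2.0000
    cross x-line → (2,4), t=0.6120
    cross y-line → (2,3), t=1.6000
    cross x-line → (1,3), t=1.7667
    cross x-line → (0,3), t=2.9214 (wall)
  → r_1 = 2.9214
beam 2: φ=-45°, α=255°
  d=(-0.2588,-0.9659)  start (3,4)  tX=2.0478 tY=0.8282  stride 1/|dx|=3.8637 1/|dy|=1.0353
    cross y-line → (3,3), t=0.8282
    cross y-line → (3,2), t=1.8635
    cross x-line → (2,2), t=2.0478
    cross y-line → (2,1), t=2.8988
    cross y-line → (2,0), t=3.9340 (wall)
  → r_2 = 3.9340
beam 3: φ=45°, α=345°
  d=(0.9659,-0.2588)  start (3,4)  tX=0.4866 tY=3.0910  stride 1/|dx|=1.0353 1/|dy|=3.8637
    cross x-line → (4,4), t=0.4866 (wall)
  → r_3 = 0.4866
beam 4: φ=90°, α=30°
  d=(0.8660,0.5000)  start (3,4)  tX=0.5427 tY=0.4000  stride 1/|dx|=1.1547 1/|dy|=2.0000
    cross y-line → (3,5), t=0.4000
    cross x-line → (4,5), t=0.5427
    cross x-line → (5,5), t=1.6974 (wall)
  → r_4 = 1.6974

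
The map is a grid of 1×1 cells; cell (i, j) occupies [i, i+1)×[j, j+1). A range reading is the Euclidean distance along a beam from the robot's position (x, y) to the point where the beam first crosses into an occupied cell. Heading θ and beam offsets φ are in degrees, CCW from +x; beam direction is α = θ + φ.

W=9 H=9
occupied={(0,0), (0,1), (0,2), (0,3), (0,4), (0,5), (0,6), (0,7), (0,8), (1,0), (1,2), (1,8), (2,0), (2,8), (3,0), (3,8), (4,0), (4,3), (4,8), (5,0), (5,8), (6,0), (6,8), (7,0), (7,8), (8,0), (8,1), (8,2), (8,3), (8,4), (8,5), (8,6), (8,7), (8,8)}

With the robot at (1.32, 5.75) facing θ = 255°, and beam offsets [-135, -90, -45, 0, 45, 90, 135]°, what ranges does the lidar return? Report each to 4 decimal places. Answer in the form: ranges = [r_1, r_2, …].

beam 1: φ=-135°, α=120°
  cosα=-0.5000 sinα=0.8660 | (1,5) | tMaxX 0.6400 tMaxY 0.2887 | tΔX 2.0000 tΔY 1.1547
    t=0.2887 [y] (1,6)
    t=0.6400 [x] (0,6) — stop
  → r_1 = 0.6400
beam 2: φ=-90°, α=165°
  cosα=-0.9659 sinα=0.2588 | (1,5) | tMaxX 0.3313 tMaxY 0.9659 | tΔX 1.0353 tΔY 3.8637
    t=0.3313 [x] (0,5) — stop
  → r_2 = 0.3313
beam 3: φ=-45°, α=210°
  cosα=-0.8660 sinα=-0.5000 | (1,5) | tMaxX 0.3695 tMaxY 1.5000 | tΔX 1.1547 tΔY 2.0000
    t=0.3695 [x] (0,5) — stop
  → r_3 = 0.3695
beam 4: φ=0°, α=255°
  cosα=-0.2588 sinα=-0.9659 | (1,5) | tMaxX 1.2364 tMaxY 0.7765 | tΔX 3.8637 tΔY 1.0353
    t=0.7765 [y] (1,4)
    t=1.2364 [x] (0,4) — stop
  → r_4 = 1.2364
beam 5: φ=45°, α=300°
  cosα=0.5000 sinα=-0.8660 | (1,5) | tMaxX 1.3600 tMaxY 0.8660 | tΔX 2.0000 tΔY 1.1547
    t=0.8660 [y] (1,4)
    t=1.3600 [x] (2,4)
    t=2.0207 [y] (2,3)
    t=3.1754 [y] (2,2)
    t=3.3600 [x] (3,2)
    t=4.3301 [y] (3,1)
    t=5.3600 [x] (4,1)
    t=5.4848 [y] (4,0) — stop
  → r_5 = 5.4848
beam 6: φ=90°, α=345°
  cosα=0.9659 sinα=-0.2588 | (1,5) | tMaxX 0.7040 tMaxY 2.8978 | tΔX 1.0353 tΔY 3.8637
    t=0.7040 [x] (2,5)
    t=1.7393 [x] (3,5)
    t=2.7745 [x] (4,5)
    t=2.8978 [y] (4,4)
    t=3.8098 [x] (5,4)
    t=4.8451 [x] (6,4)
    t=5.8804 [x] (7,4)
    t=6.7615 [y] (7,3)
    t=6.9156 [x] (8,3) — stop
  → r_6 = 6.9156
beam 7: φ=135°, α=30°
  cosα=0.8660 sinα=0.5000 | (1,5) | tMaxX 0.7852 tMaxY 0.5000 | tΔX 1.1547 tΔY 2.0000
    t=0.5000 [y] (1,6)
    t=0.7852 [x] (2,6)
    t=1.9399 [x] (3,6)
    t=2.5000 [y] (3,7)
    t=3.0946 [x] (4,7)
    t=4.2493 [x] (5,7)
    t=4.5000 [y] (5,8) — stop
  → r_7 = 4.5000

ranges = [0.6400, 0.3313, 0.3695, 1.2364, 5.4848, 6.9156, 4.5000]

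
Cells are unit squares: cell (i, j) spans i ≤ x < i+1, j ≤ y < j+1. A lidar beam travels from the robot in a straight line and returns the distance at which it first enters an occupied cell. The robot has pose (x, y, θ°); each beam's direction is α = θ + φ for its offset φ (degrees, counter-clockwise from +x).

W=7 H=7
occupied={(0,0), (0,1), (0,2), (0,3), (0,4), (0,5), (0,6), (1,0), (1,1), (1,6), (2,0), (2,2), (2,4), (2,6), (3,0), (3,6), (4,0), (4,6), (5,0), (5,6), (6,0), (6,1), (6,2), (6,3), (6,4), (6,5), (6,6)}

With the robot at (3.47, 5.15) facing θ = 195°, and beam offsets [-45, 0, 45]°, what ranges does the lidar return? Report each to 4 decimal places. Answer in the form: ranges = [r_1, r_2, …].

ranges = [1.7000, 0.5796, 0.9400]

beam 1: φ=-45°, α=150°
  dir = (cos 150°, sin 150°) = (-0.8660, 0.5000); from cell (3,5)
  next x-line at t=0.5427, next y-line at t=1.7000; Δt_x=1.1547, Δt_y=2.0000
    x: enter (2,5) at t=0.5427
    x: enter (1,5) at t=1.6974
    y: enter (1,6) at t=1.7000 ← occupied
  → r_1 = 1.7000
beam 2: φ=0°, α=195°
  dir = (cos 195°, sin 195°) = (-0.9659, -0.2588); from cell (3,5)
  next x-line at t=0.4866, next y-line at t=0.5796; Δt_x=1.0353, Δt_y=3.8637
    x: enter (2,5) at t=0.4866
    y: enter (2,4) at t=0.5796 ← occupied
  → r_2 = 0.5796
beam 3: φ=45°, α=240°
  dir = (cos 240°, sin 240°) = (-0.5000, -0.8660); from cell (3,5)
  next x-line at t=0.9400, next y-line at t=0.1732; Δt_x=2.0000, Δt_y=1.1547
    y: enter (3,4) at t=0.1732
    x: enter (2,4) at t=0.9400 ← occupied
  → r_3 = 0.9400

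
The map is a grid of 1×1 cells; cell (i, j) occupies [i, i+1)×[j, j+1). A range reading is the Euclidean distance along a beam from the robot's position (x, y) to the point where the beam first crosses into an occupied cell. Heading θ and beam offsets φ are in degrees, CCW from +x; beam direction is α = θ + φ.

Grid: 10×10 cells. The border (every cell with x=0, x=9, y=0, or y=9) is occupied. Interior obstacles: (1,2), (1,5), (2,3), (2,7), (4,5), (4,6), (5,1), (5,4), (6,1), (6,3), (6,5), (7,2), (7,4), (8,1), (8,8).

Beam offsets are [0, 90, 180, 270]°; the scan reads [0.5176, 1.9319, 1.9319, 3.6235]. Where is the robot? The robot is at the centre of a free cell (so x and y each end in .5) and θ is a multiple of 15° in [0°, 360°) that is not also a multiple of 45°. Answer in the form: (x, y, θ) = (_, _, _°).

(x, y, θ) = (5.5, 8.5, 75°)

Candidates: 49 free-cell centres × 16 headings = 784 poses. Raycast each; keep the one whose scan matches to 4 dp.
  (8.5, 7.5, 240°): beam 1 = 2.8868 ≠ 0.5176 ✗
  (8.5, 5.5, 195°): beam 1 = 1.5529 ≠ 0.5176 ✗
  (1.5, 4.5, 30°): beam 1 = 2.8868 ≠ 0.5176 ✗
  …
  (5.5, 8.5, 75°): r_1=0.5176, r_2=1.9319, r_3=1.9319, r_4=3.6235 — all match ✓
No second candidate reproduces the full scan.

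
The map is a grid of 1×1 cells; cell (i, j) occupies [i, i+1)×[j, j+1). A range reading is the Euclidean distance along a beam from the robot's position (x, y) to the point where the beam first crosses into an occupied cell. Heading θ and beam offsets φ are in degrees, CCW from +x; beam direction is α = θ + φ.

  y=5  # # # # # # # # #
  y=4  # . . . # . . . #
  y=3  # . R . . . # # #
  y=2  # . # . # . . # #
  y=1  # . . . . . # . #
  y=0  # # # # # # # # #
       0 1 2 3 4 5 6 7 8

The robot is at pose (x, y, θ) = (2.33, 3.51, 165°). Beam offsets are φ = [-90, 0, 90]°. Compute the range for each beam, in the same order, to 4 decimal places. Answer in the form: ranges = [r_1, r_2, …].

ranges = [1.5426, 1.3769, 0.5280]

beam 1: φ=-90°, α=75°
  direction (0.2588, 0.9659); cell (2,3); t to first gridline: x 2.5887, y 0.5073 (then +3.8637 / +1.0353)
    (2,4) via y @ 0.5073
    (2,5) via y @ 1.5426  # hit
  → r_1 = 1.5426
beam 2: φ=0°, α=165°
  direction (-0.9659, 0.2588); cell (2,3); t to first gridline: x 0.3416, y 1.8932 (then +1.0353 / +3.8637)
    (1,3) via x @ 0.3416
    (0,3) via x @ 1.3769  # hit
  → r_2 = 1.3769
beam 3: φ=90°, α=255°
  direction (-0.2588, -0.9659); cell (2,3); t to first gridline: x 1.2750, y 0.5280 (then +3.8637 / +1.0353)
    (2,2) via y @ 0.5280  # hit
  → r_3 = 0.5280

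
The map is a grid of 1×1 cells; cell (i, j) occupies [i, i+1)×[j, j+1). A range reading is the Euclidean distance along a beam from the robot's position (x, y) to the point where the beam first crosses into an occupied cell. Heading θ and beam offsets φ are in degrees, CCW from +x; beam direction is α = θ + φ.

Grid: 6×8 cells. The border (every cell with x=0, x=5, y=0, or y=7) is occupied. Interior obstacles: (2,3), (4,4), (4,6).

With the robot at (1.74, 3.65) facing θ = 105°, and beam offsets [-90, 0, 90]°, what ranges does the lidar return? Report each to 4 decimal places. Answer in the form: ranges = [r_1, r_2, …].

ranges = [0.2692, 2.8591, 0.7661]

beam 1: φ=-90°, α=15°
  cosα=0.9659 sinα=0.2588 | (1,3) | tMaxX 0.2692 tMaxY 1.3523 | tΔX 1.0353 tΔY 3.8637
    t=0.2692 [x] (2,3) — stop
  → r_1 = 0.2692
beam 2: φ=0°, α=105°
  cosα=-0.2588 sinα=0.9659 | (1,3) | tMaxX 2.8591 tMaxY 0.3623 | tΔX 3.8637 tΔY 1.0353
    t=0.3623 [y] (1,4)
    t=1.3976 [y] (1,5)
    t=2.4329 [y] (1,6)
    t=2.8591 [x] (0,6) — stop
  → r_2 = 2.8591
beam 3: φ=90°, α=195°
  cosα=-0.9659 sinα=-0.2588 | (1,3) | tMaxX 0.7661 tMaxY 2.5114 | tΔX 1.0353 tΔY 3.8637
    t=0.7661 [x] (0,3) — stop
  → r_3 = 0.7661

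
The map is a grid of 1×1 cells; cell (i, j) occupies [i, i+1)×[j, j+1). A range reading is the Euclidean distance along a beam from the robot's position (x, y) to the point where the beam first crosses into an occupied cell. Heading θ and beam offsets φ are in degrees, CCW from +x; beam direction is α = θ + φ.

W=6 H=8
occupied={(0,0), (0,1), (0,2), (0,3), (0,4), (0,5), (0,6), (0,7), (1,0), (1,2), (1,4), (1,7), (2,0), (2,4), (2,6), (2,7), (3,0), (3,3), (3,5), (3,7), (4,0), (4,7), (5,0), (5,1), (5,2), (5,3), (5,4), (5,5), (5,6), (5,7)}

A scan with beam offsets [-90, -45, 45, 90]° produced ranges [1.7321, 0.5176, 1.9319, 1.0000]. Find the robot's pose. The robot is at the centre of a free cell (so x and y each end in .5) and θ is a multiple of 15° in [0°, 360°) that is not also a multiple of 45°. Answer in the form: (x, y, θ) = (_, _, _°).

Enumerate (i+0.5, j+0.5, θ) over the 18 free cells and 16 admissible headings. For each, cast all 4 beams and compare to the given ranges.
  (2.5, 1.5, 120°): beam 1 = 2.8868 ≠ 1.7321 ✗
  (1.5, 3.5, 15°): beam 1 = 0.5176 ≠ 1.7321 ✗
  (4.5, 5.5, 165°): beam 1 = 1.5529 ≠ 1.7321 ✗
  (2.5, 3.5, 105°): beam 1 = 0.5176 ≠ 1.7321 ✗
  (2.5, 1.5, 150°): beam 2 = 2.5882 ≠ 0.5176 ✗
  …
  (4.5, 5.5, 210°): r_1=1.7321, r_2=0.5176, r_3=1.9319, r_4=1.0000 — all match ✓
No second candidate reproduces the full scan.

(x, y, θ) = (4.5, 5.5, 210°)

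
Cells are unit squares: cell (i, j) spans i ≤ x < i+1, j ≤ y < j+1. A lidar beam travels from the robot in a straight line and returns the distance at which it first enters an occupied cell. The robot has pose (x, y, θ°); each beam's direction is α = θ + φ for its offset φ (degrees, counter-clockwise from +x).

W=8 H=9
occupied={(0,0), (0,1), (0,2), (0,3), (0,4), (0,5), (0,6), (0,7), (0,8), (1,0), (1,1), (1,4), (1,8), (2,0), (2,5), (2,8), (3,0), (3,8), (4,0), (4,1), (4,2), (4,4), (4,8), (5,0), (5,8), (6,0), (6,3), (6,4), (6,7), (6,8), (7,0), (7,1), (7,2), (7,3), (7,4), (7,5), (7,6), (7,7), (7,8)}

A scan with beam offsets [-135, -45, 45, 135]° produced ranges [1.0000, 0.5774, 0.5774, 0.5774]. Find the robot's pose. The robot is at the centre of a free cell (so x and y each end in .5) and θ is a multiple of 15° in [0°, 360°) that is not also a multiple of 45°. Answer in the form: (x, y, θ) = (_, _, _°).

Enumerate (i+0.5, j+0.5, θ) over the 33 free cells and 16 admissible headings. For each, cast all 4 beams and compare to the given ranges.
  (1.5, 3.5, 240°): beam 1 = 0.5176 ≠ 1.0000 ✗
  (3.5, 4.5, 345°): beam 1 = 2.8868 ≠ 1.0000 ✗
  (5.5, 2.5, 240°): beam 1 = 1.9319 ≠ 1.0000 ✗
  (6.5, 2.5, 150°): beam 1 = 0.5176 ≠ 1.0000 ✗
  (2.5, 6.5, 165°): beam 1 = 3.0000 ≠ 1.0000 ✗
  …
  (1.5, 5.5, 255°): r_1=1.0000, r_2=0.5774, r_3=0.5774, r_4=0.5774 — all match ✓
No second candidate reproduces the full scan.

(x, y, θ) = (1.5, 5.5, 255°)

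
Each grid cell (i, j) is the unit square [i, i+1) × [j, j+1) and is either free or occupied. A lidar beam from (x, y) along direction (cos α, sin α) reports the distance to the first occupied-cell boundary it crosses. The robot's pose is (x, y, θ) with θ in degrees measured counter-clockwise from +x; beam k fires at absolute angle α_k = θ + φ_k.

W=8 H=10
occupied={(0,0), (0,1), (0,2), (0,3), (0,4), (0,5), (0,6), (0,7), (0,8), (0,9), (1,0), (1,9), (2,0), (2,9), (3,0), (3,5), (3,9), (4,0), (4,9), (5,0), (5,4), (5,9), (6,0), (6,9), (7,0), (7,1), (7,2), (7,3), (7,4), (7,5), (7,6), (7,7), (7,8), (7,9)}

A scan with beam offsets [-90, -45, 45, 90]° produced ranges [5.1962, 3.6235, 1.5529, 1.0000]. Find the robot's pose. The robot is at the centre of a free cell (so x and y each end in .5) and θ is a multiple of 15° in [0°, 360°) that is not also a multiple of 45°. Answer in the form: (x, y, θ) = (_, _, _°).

(x, y, θ) = (2.5, 1.5, 120°)

Candidates: 46 free-cell centres × 16 headings = 736 poses. Raycast each; keep the one whose scan matches to 4 dp.
  (6.5, 1.5, 75°): beam 1 = 0.5176 ≠ 5.1962 ✗
  (3.5, 8.5, 75°): beam 1 = 3.6235 ≠ 5.1962 ✗
  (4.5, 3.5, 330°): beam 1 = 2.8868 ≠ 5.1962 ✗
  …
  (2.5, 1.5, 120°): r_1=5.1962, r_2=3.6235, r_3=1.5529, r_4=1.0000 — all match ✓
Unique over the lattice → pose = (2.5, 1.5, 120°).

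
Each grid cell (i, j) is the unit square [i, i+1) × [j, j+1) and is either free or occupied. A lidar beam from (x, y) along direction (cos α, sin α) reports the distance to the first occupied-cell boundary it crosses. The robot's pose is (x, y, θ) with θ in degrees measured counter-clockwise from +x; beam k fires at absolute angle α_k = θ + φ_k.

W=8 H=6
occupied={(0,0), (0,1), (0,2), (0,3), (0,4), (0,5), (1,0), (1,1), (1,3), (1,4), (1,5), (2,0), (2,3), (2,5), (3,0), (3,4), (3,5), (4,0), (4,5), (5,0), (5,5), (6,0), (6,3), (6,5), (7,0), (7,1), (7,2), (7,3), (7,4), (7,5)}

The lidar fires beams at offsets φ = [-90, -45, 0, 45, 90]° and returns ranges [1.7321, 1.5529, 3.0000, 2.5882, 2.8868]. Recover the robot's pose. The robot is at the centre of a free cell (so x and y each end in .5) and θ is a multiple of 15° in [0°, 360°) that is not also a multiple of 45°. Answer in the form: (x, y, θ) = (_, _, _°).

(x, y, θ) = (3.5, 2.5, 330°)

The pose lattice has 18·16 = 288 candidates. Test each by forward raycasting.
  (4.5, 1.5, 30°): beam 1 = 0.5774 ≠ 1.7321 ✗
  (3.5, 1.5, 240°): beam 1 = 2.8868 ≠ 1.7321 ✗
  (1.5, 2.5, 285°): beam 1 = 0.5176 ≠ 1.7321 ✗
  …
  (3.5, 2.5, 330°): r_1=1.7321, r_2=1.5529, r_3=3.0000, r_4=2.5882, r_5=2.8868 — all match ✓
Unique over the lattice → pose = (3.5, 2.5, 330°).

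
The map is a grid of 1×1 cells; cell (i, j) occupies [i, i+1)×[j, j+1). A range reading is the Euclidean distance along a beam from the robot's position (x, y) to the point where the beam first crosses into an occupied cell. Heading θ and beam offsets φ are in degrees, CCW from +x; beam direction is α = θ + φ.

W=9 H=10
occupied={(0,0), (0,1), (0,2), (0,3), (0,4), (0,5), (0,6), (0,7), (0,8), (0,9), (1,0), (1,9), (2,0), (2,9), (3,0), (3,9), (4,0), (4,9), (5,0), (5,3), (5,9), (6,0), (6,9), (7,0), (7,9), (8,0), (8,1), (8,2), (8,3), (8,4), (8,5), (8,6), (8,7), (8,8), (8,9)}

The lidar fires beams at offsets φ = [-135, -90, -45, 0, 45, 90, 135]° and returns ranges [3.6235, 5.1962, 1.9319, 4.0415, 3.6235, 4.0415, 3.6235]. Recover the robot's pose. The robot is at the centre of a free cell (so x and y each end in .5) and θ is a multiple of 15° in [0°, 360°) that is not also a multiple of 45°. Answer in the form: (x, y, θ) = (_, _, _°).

Candidates: 55 free-cell centres × 16 headings = 880 poses. Raycast each; keep the one whose scan matches to 4 dp.
  (6.5, 6.5, 255°): beam 1 = 2.8868 ≠ 3.6235 ✗
  (2.5, 1.5, 30°): beam 1 = 0.5176 ≠ 3.6235 ✗
  (6.5, 1.5, 150°): beam 1 = 1.5529 ≠ 3.6235 ✗
  (1.5, 2.5, 240°): beam 1 = 1.9319 ≠ 3.6235 ✗
  …
  (4.5, 5.5, 330°): r_1=3.6235, r_2=5.1962, r_3=1.9319, r_4=4.0415, r_5=3.6235, r_6=4.0415, r_7=3.6235 — all match ✓
Unique over the lattice → pose = (4.5, 5.5, 330°).

(x, y, θ) = (4.5, 5.5, 330°)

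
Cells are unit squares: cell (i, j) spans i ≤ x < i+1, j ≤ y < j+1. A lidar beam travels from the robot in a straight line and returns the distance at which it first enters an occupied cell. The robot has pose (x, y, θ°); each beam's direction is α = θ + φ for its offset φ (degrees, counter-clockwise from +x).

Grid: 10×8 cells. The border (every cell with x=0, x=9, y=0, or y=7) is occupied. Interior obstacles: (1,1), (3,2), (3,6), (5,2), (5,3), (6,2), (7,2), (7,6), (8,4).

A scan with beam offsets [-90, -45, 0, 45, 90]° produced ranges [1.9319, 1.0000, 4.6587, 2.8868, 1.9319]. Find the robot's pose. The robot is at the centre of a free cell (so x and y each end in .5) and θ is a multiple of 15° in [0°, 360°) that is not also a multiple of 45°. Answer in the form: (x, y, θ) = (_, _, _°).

(x, y, θ) = (4.5, 4.5, 15°)

Enumerate (i+0.5, j+0.5, θ) over the 39 free cells and 16 admissible headings. For each, cast all 5 beams and compare to the given ranges.
  (2.5, 1.5, 105°): beam 1 = 2.5882 ≠ 1.9319 ✗
  (4.5, 6.5, 60°): beam 1 = 4.0415 ≠ 1.9319 ✗
  (6.5, 6.5, 30°): beam 1 = 5.0000 ≠ 1.9319 ✗
  (1.5, 4.5, 330°): beam 1 = 1.0000 ≠ 1.9319 ✗
  …
  (4.5, 4.5, 15°): r_1=1.9319, r_2=1.0000, r_3=4.6587, r_4=2.8868, r_5=1.9319 — all match ✓
Only this pose fits every beam.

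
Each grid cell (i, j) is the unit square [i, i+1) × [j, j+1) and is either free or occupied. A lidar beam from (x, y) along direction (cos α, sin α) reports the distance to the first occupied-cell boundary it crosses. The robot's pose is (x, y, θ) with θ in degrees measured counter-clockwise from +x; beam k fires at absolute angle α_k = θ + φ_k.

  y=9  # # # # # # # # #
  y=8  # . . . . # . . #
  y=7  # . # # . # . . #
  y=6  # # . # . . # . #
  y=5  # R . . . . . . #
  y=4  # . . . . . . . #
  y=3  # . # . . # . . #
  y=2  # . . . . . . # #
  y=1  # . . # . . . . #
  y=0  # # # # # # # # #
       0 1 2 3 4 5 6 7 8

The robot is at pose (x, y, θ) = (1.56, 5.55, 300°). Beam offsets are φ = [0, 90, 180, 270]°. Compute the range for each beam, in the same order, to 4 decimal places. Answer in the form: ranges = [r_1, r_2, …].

ranges = [1.7898, 1.6628, 0.5196, 0.6466]

beam 1: φ=0°, α=300°
  d=(0.5000,-0.8660)  start (1,5)  tX=0.8800 tY=0.6351  stride 1/|dx|=2.0000 1/|dy|=1.1547
    cross y-line → (1,4), t=0.6351
    cross x-line → (2,4), t=0.8800
    cross y-line → (2,3), t=1.7898 (wall)
  → r_1 = 1.7898
beam 2: φ=90°, α=30°
  d=(0.8660,0.5000)  start (1,5)  tX=0.5081 tY=0.9000  stride 1/|dx|=1.1547 1/|dy|=2.0000
    cross x-line → (2,5), t=0.5081
    cross y-line → (2,6), t=0.9000
    cross x-line → (3,6), t=1.6628 (wall)
  → r_2 = 1.6628
beam 3: φ=180°, α=120°
  d=(-0.5000,0.8660)  start (1,5)  tX=1.1200 tY=0.5196  stride 1/|dx|=2.0000 1/|dy|=1.1547
    cross y-line → (1,6), t=0.5196 (wall)
  → r_3 = 0.5196
beam 4: φ=270°, α=210°
  d=(-0.8660,-0.5000)  start (1,5)  tX=0.6466 tY=1.1000  stride 1/|dx|=1.1547 1/|dy|=2.0000
    cross x-line → (0,5), t=0.6466 (wall)
  → r_4 = 0.6466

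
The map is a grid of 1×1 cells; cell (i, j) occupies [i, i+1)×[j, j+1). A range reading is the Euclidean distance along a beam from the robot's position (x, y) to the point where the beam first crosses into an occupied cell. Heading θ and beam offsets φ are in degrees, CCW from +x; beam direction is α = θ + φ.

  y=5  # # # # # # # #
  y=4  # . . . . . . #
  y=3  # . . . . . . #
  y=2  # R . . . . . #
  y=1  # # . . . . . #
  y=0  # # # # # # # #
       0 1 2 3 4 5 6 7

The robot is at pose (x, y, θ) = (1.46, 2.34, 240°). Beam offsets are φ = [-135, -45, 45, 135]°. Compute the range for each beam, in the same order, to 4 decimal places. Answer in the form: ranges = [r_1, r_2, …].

ranges = [1.7773, 0.4762, 0.3520, 5.7354]

beam 1: φ=-135°, α=105°
  dir = (cos 105°, sin 105°) = (-0.2588, 0.9659); from cell (1,2)
  next x-line at t=1.7773, next y-line at t=0.6833; Δt_x=3.8637, Δt_y=1.0353
    y: enter (1,3) at t=0.6833
    y: enter (1,4) at t=1.7186
    x: enter (0,4) at t=1.7773 ← occupied
  → r_1 = 1.7773
beam 2: φ=-45°, α=195°
  dir = (cos 195°, sin 195°) = (-0.9659, -0.2588); from cell (1,2)
  next x-line at t=0.4762, next y-line at t=1.3137; Δt_x=1.0353, Δt_y=3.8637
    x: enter (0,2) at t=0.4762 ← occupied
  → r_2 = 0.4762
beam 3: φ=45°, α=285°
  dir = (cos 285°, sin 285°) = (0.2588, -0.9659); from cell (1,2)
  next x-line at t=2.0864, next y-line at t=0.3520; Δt_x=3.8637, Δt_y=1.0353
    y: enter (1,1) at t=0.3520 ← occupied
  → r_3 = 0.3520
beam 4: φ=135°, α=15°
  dir = (cos 15°, sin 15°) = (0.9659, 0.2588); from cell (1,2)
  next x-line at t=0.5590, next y-line at t=2.5500; Δt_x=1.0353, Δt_y=3.8637
    x: enter (2,2) at t=0.5590
    x: enter (3,2) at t=1.5943
    y: enter (3,3) at t=2.5500
    x: enter (4,3) at t=2.6296
    x: enter (5,3) at t=3.6649
    x: enter (6,3) at t=4.7002
    x: enter (7,3) at t=5.7354 ← occupied
  → r_4 = 5.7354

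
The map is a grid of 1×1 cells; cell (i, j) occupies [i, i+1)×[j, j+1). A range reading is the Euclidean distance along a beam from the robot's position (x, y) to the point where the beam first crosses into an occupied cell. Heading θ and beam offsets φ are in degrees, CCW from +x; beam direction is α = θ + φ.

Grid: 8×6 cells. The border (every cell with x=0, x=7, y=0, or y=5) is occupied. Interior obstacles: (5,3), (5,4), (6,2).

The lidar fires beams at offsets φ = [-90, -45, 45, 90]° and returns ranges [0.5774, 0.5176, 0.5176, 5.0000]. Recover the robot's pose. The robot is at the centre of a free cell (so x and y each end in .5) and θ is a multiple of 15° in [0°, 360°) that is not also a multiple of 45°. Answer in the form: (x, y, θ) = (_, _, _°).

Enumerate (i+0.5, j+0.5, θ) over the 21 free cells and 16 admissible headings. For each, cast all 4 beams and compare to the given ranges.
  (4.5, 4.5, 60°): beam 4 = 1.0000 ≠ 5.0000 ✗
  (3.5, 1.5, 120°): beam 1 = 2.8868 ≠ 0.5774 ✗
  (1.5, 2.5, 120°): beam 1 = 4.0415 ≠ 0.5774 ✗
  …
  (5.5, 2.5, 60°): r_1=0.5774, r_2=0.5176, r_3=0.5176, r_4=5.0000 — all match ✓
Unique over the lattice → pose = (5.5, 2.5, 60°).

(x, y, θ) = (5.5, 2.5, 60°)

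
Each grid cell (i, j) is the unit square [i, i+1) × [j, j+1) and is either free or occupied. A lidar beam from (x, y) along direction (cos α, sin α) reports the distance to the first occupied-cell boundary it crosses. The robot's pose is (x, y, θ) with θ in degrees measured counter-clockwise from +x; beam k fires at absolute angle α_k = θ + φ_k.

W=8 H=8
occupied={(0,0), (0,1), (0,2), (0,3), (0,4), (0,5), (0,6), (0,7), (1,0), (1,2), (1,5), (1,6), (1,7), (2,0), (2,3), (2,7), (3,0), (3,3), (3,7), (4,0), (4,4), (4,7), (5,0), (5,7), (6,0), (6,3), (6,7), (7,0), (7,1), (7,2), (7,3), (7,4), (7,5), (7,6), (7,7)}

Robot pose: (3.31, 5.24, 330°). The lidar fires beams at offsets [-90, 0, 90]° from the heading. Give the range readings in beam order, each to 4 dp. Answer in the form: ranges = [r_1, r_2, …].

beam 1: φ=-90°, α=240°
  cosα=-0.5000 sinα=-0.8660 | (3,5) | tMaxX 0.6200 tMaxY 0.2771 | tΔX 2.0000 tΔY 1.1547
    t=0.2771 [y] (3,4)
    t=0.6200 [x] (2,4)
    t=1.4318 [y] (2,3) — stop
  → r_1 = 1.4318
beam 2: φ=0°, α=330°
  cosα=0.8660 sinα=-0.5000 | (3,5) | tMaxX 0.7967 tMaxY 0.4800 | tΔX 1.1547 tΔY 2.0000
    t=0.4800 [y] (3,4)
    t=0.7967 [x] (4,4) — stop
  → r_2 = 0.7967
beam 3: φ=90°, α=60°
  cosα=0.5000 sinα=0.8660 | (3,5) | tMaxX 1.3800 tMaxY 0.8776 | tΔX 2.0000 tΔY 1.1547
    t=0.8776 [y] (3,6)
    t=1.3800 [x] (4,6)
    t=2.0323 [y] (4,7) — stop
  → r_3 = 2.0323

ranges = [1.4318, 0.7967, 2.0323]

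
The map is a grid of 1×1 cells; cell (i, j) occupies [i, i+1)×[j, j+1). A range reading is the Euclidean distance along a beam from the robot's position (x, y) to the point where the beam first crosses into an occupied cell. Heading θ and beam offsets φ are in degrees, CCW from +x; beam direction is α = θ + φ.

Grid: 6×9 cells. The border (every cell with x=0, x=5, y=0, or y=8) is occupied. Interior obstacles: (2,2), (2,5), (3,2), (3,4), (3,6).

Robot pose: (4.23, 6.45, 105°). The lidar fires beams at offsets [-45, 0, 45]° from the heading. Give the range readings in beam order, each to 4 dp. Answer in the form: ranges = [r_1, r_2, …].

beam 1: φ=-45°, α=60°
  direction (0.5000, 0.8660); cell (4,6); t to first gridline: x 1.5400, y 0.6351 (then +2.0000 / +1.1547)
    (4,7) via y @ 0.6351
    (5,7) via x @ 1.5400  # hit
  → r_1 = 1.5400
beam 2: φ=0°, α=105°
  direction (-0.2588, 0.9659); cell (4,6); t to first gridline: x 0.8887, y 0.5694 (then +3.8637 / +1.0353)
    (4,7) via y @ 0.5694
    (3,7) via x @ 0.8887
    (3,8) via y @ 1.6047  # hit
  → r_2 = 1.6047
beam 3: φ=45°, α=150°
  direction (-0.8660, 0.5000); cell (4,6); t to first gridline: x 0.2656, y 1.1000 (then +1.1547 / +2.0000)
    (3,6) via x @ 0.2656  # hit
  → r_3 = 0.2656

ranges = [1.5400, 1.6047, 0.2656]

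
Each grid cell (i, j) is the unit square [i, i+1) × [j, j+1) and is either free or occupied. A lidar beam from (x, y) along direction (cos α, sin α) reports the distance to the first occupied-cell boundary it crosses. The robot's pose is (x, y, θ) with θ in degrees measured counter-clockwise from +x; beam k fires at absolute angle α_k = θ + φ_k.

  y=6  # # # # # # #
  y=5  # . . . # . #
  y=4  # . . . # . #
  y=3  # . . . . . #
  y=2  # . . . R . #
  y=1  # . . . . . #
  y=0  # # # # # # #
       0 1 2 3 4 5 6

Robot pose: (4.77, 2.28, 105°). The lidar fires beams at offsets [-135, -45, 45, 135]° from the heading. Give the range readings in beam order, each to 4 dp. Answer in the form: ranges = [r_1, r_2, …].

beam 1: φ=-135°, α=330°
  dir = (cos 330°, sin 330°) = (0.8660, -0.5000); from cell (4,2)
  next x-line at t=0.2656, next y-line at t=0.5600; Δt_x=1.1547, Δt_y=2.0000
    x: enter (5,2) at t=0.2656
    y: enter (5,1) at t=0.5600
    x: enter (6,1) at t=1.4203 ← occupied
  → r_1 = 1.4203
beam 2: φ=-45°, α=60°
  dir = (cos 60°, sin 60°) = (0.5000, 0.8660); from cell (4,2)
  next x-line at t=0.4600, next y-line at t=0.8314; Δt_x=2.0000, Δt_y=1.1547
    x: enter (5,2) at t=0.4600
    y: enter (5,3) at t=0.8314
    y: enter (5,4) at t=1.9861
    x: enter (6,4) at t=2.4600 ← occupied
  → r_2 = 2.4600
beam 3: φ=45°, α=150°
  dir = (cos 150°, sin 150°) = (-0.8660, 0.5000); from cell (4,2)
  next x-line at t=0.8891, next y-line at t=1.4400; Δt_x=1.1547, Δt_y=2.0000
    x: enter (3,2) at t=0.8891
    y: enter (3,3) at t=1.4400
    x: enter (2,3) at t=2.0438
    x: enter (1,3) at t=3.1985
    y: enter (1,4) at t=3.4400
    x: enter (0,4) at t=4.3532 ← occupied
  → r_3 = 4.3532
beam 4: φ=135°, α=240°
  dir = (cos 240°, sin 240°) = (-0.5000, -0.8660); from cell (4,2)
  next x-line at t=1.5400, next y-line at t=0.3233; Δt_x=2.0000, Δt_y=1.1547
    y: enter (4,1) at t=0.3233
    y: enter (4,0) at t=1.4780 ← occupied
  → r_4 = 1.4780

ranges = [1.4203, 2.4600, 4.3532, 1.4780]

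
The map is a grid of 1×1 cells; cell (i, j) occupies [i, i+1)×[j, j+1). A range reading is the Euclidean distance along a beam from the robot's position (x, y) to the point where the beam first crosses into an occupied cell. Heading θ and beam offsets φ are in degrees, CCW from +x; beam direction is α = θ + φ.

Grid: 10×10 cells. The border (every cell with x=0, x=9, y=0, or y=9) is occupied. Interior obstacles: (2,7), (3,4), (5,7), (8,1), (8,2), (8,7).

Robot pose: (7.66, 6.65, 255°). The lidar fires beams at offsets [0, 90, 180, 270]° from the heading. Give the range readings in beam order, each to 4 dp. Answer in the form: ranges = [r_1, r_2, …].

beam 1: φ=0°, α=255°
  cosα=-0.2588 sinα=-0.9659 | (7,6) | tMaxX 2.5500 tMaxY 0.6729 | tΔX 3.8637 tΔY 1.0353
    t=0.6729 [y] (7,5)
    t=1.7082 [y] (7,4)
    t=2.5500 [x] (6,4)
    t=2.7435 [y] (6,3)
    t=3.7788 [y] (6,2)
    t=4.8140 [y] (6,1)
    t=5.8493 [y] (6,0) — stop
  → r_1 = 5.8493
beam 2: φ=90°, α=345°
  cosα=0.9659 sinα=-0.2588 | (7,6) | tMaxX 0.3520 tMaxY 2.5114 | tΔX 1.0353 tΔY 3.8637
    t=0.3520 [x] (8,6)
    t=1.3873 [x] (9,6) — stop
  → r_2 = 1.3873
beam 3: φ=180°, α=75°
  cosα=0.2588 sinα=0.9659 | (7,6) | tMaxX 1.3137 tMaxY 0.3623 | tΔX 3.8637 tΔY 1.0353
    t=0.3623 [y] (7,7)
    t=1.3137 [x] (8,7) — stop
  → r_3 = 1.3137
beam 4: φ=270°, α=165°
  cosα=-0.9659 sinα=0.2588 | (7,6) | tMaxX 0.6833 tMaxY 1.3523 | tΔX 1.0353 tΔY 3.8637
    t=0.6833 [x] (6,6)
    t=1.3523 [y] (6,7)
    t=1.7186 [x] (5,7) — stop
  → r_4 = 1.7186

ranges = [5.8493, 1.3873, 1.3137, 1.7186]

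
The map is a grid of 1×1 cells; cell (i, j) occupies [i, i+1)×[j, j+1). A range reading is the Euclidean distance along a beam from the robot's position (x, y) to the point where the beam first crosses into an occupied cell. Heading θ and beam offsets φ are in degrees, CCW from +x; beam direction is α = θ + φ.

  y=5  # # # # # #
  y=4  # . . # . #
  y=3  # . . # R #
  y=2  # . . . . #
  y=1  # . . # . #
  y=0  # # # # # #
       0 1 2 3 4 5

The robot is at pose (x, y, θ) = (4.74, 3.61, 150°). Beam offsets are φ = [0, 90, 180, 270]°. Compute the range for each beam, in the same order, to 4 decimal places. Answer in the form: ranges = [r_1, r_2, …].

ranges = [0.8545, 1.8591, 0.3002, 0.5200]

beam 1: φ=0°, α=150°
  cosα=-0.8660 sinα=0.5000 | (4,3) | tMaxX 0.8545 tMaxY 0.7800 | tΔX 1.1547 tΔY 2.0000
    t=0.7800 [y] (4,4)
    t=0.8545 [x] (3,4) — stop
  → r_1 = 0.8545
beam 2: φ=90°, α=240°
  cosα=-0.5000 sinα=-0.8660 | (4,3) | tMaxX 1.4800 tMaxY 0.7044 | tΔX 2.0000 tΔY 1.1547
    t=0.7044 [y] (4,2)
    t=1.4800 [x] (3,2)
    t=1.8591 [y] (3,1) — stop
  → r_2 = 1.8591
beam 3: φ=180°, α=330°
  cosα=0.8660 sinα=-0.5000 | (4,3) | tMaxX 0.3002 tMaxY 1.2200 | tΔX 1.1547 tΔY 2.0000
    t=0.3002 [x] (5,3) — stop
  → r_3 = 0.3002
beam 4: φ=270°, α=60°
  cosα=0.5000 sinα=0.8660 | (4,3) | tMaxX 0.5200 tMaxY 0.4503 | tΔX 2.0000 tΔY 1.1547
    t=0.4503 [y] (4,4)
    t=0.5200 [x] (5,4) — stop
  → r_4 = 0.5200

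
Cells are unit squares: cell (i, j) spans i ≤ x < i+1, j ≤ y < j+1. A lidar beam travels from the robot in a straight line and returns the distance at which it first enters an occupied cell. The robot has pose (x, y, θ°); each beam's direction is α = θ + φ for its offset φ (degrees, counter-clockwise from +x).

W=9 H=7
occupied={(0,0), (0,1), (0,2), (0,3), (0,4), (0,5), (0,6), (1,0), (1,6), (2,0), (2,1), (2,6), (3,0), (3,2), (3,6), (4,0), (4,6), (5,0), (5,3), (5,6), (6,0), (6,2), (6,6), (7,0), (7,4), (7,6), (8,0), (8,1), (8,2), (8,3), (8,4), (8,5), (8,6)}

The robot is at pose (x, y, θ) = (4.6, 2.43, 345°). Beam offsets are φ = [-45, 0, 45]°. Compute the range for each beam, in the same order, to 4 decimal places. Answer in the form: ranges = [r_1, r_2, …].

beam 1: φ=-45°, α=300°
  cosα=0.5000 sinα=-0.8660 | (4,2) | tMaxX 0.8000 tMaxY 0.4965 | tΔX 2.0000 tΔY 1.1547
    t=0.4965 [y] (4,1)
    t=0.8000 [x] (5,1)
    t=1.6512 [y] (5,0) — stop
  → r_1 = 1.6512
beam 2: φ=0°, α=345°
  cosα=0.9659 sinα=-0.2588 | (4,2) | tMaxX 0.4141 tMaxY 1.6614 | tΔX 1.0353 tΔY 3.8637
    t=0.4141 [x] (5,2)
    t=1.4494 [x] (6,2) — stop
  → r_2 = 1.4494
beam 3: φ=45°, α=30°
  cosα=0.8660 sinα=0.5000 | (4,2) | tMaxX 0.4619 tMaxY 1.1400 | tΔX 1.1547 tΔY 2.0000
    t=0.4619 [x] (5,2)
    t=1.1400 [y] (5,3) — stop
  → r_3 = 1.1400

ranges = [1.6512, 1.4494, 1.1400]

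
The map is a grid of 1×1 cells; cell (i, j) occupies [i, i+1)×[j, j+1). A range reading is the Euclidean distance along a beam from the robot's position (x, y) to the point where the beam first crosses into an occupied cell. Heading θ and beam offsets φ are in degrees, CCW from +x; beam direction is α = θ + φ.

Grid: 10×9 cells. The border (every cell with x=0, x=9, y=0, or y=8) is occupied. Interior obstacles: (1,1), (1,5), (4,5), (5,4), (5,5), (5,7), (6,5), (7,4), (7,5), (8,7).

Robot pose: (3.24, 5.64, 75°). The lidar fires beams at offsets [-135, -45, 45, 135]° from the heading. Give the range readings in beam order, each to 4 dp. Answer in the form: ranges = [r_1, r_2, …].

ranges = [5.3578, 2.7200, 2.7251, 2.5865]

beam 1: φ=-135°, α=300°
  dir = (cos 300°, sin 300°) = (0.5000, -0.8660); from cell (3,5)
  next x-line at t=1.5200, next y-line at t=0.7390; Δt_x=2.0000, Δt_y=1.1547
    y: enter (3,4) at t=0.7390
    x: enter (4,4) at t=1.5200
    y: enter (4,3) at t=1.8937
    y: enter (4,2) at t=3.0484
    x: enter (5,2) at t=3.5200
    y: enter (5,1) at t=4.2031
    y: enter (5,0) at t=5.3578 ← occupied
  → r_1 = 5.3578
beam 2: φ=-45°, α=30°
  dir = (cos 30°, sin 30°) = (0.8660, 0.5000); from cell (3,5)
  next x-line at t=0.8776, next y-line at t=0.7200; Δt_x=1.1547, Δt_y=2.0000
    y: enter (3,6) at t=0.7200
    x: enter (4,6) at t=0.8776
    x: enter (5,6) at t=2.0323
    y: enter (5,7) at t=2.7200 ← occupied
  → r_2 = 2.7200
beam 3: φ=45°, α=120°
  dir = (cos 120°, sin 120°) = (-0.5000, 0.8660); from cell (3,5)
  next x-line at t=0.4800, next y-line at t=0.4157; Δt_x=2.0000, Δt_y=1.1547
    y: enter (3,6) at t=0.4157
    x: enter (2,6) at t=0.4800
    y: enter (2,7) at t=1.5704
    x: enter (1,7) at t=2.4800
    y: enter (1,8) at t=2.7251 ← occupied
  → r_3 = 2.7251
beam 4: φ=135°, α=210°
  dir = (cos 210°, sin 210°) = (-0.8660, -0.5000); from cell (3,5)
  next x-line at t=0.2771, next y-line at t=1.2800; Δt_x=1.1547, Δt_y=2.0000
    x: enter (2,5) at t=0.2771
    y: enter (2,4) at t=1.2800
    x: enter (1,4) at t=1.4318
    x: enter (0,4) at t=2.5865 ← occupied
  → r_4 = 2.5865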